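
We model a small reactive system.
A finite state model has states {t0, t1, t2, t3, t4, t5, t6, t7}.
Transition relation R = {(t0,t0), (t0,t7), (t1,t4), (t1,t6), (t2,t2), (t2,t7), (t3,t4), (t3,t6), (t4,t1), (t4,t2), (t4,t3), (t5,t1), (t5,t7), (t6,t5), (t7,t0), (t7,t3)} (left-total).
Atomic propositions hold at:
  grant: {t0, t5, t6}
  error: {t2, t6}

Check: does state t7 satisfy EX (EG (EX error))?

Sat(EX error) = {s : some successor in {t2, t6}} = {t1, t2, t3, t4}
EG (EX error): greatest fixpoint, start Z0 = {t1, t2, t3, t4}, keep only states in Sat with some successor in Z. Already a fixed point.
Sat(EG (EX error)) = {t1, t2, t3, t4}
Sat(EX (EG (EX error))) = {s : some successor in {t1, t2, t3, t4}} = {t1, t2, t3, t4, t5, t7}
t7 ∈ Sat(EX (EG (EX error))) = {t1, t2, t3, t4, t5, t7}, so the formula holds at t7.

Yes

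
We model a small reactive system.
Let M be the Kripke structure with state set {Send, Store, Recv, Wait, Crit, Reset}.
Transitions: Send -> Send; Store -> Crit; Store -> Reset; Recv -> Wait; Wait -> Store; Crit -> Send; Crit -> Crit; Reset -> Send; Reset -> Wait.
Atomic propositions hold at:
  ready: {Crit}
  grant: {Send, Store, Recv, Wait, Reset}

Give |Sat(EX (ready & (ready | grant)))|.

2

Sat(ready | grant) = {Send, Store, Recv, Wait, Crit, Reset}
Sat(ready & (ready | grant)) = {Crit}
Sat(EX (ready & (ready | grant))) = {s : some successor in {Crit}} = {Store, Crit}
|Sat(EX (ready & (ready | grant)))| = |{Store, Crit}| = 2.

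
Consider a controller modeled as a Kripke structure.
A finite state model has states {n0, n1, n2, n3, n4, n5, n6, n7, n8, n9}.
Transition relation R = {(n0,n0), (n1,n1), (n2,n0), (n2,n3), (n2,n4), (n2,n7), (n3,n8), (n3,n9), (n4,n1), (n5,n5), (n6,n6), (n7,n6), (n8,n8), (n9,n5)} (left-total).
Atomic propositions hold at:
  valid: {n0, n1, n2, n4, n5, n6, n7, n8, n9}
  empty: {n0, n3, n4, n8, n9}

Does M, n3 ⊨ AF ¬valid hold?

Sat(¬valid) = {n3}
AF ¬valid: least fixpoint, start Z0 = {n3}, add states with every successor in Z. Already a fixed point.
Sat(AF ¬valid) = {n3}
n3 ∈ Sat(AF ¬valid) = {n3}, so the formula holds at n3.

Yes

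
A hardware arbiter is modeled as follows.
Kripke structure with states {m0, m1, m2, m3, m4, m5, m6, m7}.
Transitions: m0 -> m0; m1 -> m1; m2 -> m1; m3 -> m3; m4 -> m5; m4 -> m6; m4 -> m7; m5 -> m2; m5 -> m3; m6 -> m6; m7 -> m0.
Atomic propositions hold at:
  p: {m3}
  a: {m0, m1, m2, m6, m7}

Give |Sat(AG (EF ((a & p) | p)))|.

1

Sat(a & p) = ∅
Sat((a & p) | p) = {m3}
EF ((a & p) | p): least fixpoint, start Z0 = {m3}, add states with some successor in Z. Z1 = {m3, m5}; Z2 = {m3, m4, m5}; fixed.
Sat(EF ((a & p) | p)) = {m3, m4, m5}
AG (EF ((a & p) | p)): greatest fixpoint, start Z0 = {m3, m4, m5}, keep only states in Sat with every successor in Z. Z1 = {m3}; fixed.
Sat(AG (EF ((a & p) | p))) = {m3}
|Sat(AG (EF ((a & p) | p)))| = |{m3}| = 1.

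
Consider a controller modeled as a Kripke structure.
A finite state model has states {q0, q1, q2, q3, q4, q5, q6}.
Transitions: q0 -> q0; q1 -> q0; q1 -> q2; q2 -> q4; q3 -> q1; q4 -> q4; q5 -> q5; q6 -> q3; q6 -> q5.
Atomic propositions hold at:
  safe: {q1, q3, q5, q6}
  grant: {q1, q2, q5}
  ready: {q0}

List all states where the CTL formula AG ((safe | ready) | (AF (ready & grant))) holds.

Sat(safe | ready) = {q0, q1, q3, q5, q6}
Sat(ready & grant) = ∅
AF (ready & grant): least fixpoint, start Z0 = ∅, add states with every successor in Z. Already a fixed point.
Sat(AF (ready & grant)) = ∅
Sat((safe | ready) | (AF (ready & grant))) = {q0, q1, q3, q5, q6}
AG ((safe | ready) | (AF (ready & grant))): greatest fixpoint, start Z0 = {q0, q1, q3, q5, q6}, keep only states in Sat with every successor in Z. Z1 = {q0, q3, q5, q6}; Z2 = {q0, q5, q6}; Z3 = {q0, q5}; fixed.
Sat(AG ((safe | ready) | (AF (ready & grant)))) = {q0, q5}

{q0, q5}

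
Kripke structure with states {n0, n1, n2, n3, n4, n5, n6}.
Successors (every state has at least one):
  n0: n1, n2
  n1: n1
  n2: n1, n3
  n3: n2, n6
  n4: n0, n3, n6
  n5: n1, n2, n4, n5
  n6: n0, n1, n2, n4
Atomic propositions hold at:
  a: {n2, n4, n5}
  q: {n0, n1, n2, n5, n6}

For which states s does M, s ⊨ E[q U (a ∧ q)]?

Sat(a ∧ q) = {n2, n5}
E[q U (a ∧ q)]: least fixpoint, start Z0 = Sat((a ∧ q)) = {n2, n5}, add states in Sat(q) with some successor in Z. Z1 = {n0, n2, n5, n6}; fixed.
Sat(E[q U (a ∧ q)]) = {n0, n2, n5, n6}

{n0, n2, n5, n6}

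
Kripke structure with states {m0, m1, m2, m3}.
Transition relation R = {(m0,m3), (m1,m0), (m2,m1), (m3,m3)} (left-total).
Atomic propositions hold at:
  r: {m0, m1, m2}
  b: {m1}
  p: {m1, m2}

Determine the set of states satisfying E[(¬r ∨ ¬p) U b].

Sat(¬r) = {m3}
Sat(¬p) = {m0, m3}
Sat(¬r ∨ ¬p) = {m0, m3}
E[(¬r ∨ ¬p) U b]: least fixpoint, start Z0 = Sat(b) = {m1}, add states in Sat(¬r ∨ ¬p) with some successor in Z. Already a fixed point.
Sat(E[(¬r ∨ ¬p) U b]) = {m1}

{m1}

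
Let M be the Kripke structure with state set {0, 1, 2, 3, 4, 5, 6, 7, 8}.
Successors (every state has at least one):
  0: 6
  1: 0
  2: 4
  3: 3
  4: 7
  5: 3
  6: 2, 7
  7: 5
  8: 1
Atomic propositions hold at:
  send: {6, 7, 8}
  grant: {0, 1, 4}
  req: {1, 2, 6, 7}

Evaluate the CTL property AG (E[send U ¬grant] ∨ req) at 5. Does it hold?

Yes

Sat(¬grant) = {2, 3, 5, 6, 7, 8}
E[send U ¬grant]: least fixpoint, start Z0 = Sat(¬grant) = {2, 3, 5, 6, 7, 8}, add states in Sat(send) with some successor in Z. Already a fixed point.
Sat(E[send U ¬grant]) = {2, 3, 5, 6, 7, 8}
Sat(E[send U ¬grant] ∨ req) = {1, 2, 3, 5, 6, 7, 8}
AG (E[send U ¬grant] ∨ req): greatest fixpoint, start Z0 = {1, 2, 3, 5, 6, 7, 8}, keep only states in Sat with every successor in Z. Z1 = {3, 5, 6, 7, 8}; Z2 = {3, 5, 7}; fixed.
Sat(AG (E[send U ¬grant] ∨ req)) = {3, 5, 7}
5 ∈ Sat(AG (E[send U ¬grant] ∨ req)) = {3, 5, 7}, so the formula holds at 5.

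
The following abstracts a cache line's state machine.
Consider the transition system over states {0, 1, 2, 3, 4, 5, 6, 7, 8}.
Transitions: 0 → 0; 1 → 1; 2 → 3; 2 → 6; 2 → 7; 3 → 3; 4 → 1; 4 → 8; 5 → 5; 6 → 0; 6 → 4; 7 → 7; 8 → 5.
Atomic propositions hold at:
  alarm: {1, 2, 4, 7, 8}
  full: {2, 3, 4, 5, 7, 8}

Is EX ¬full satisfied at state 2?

Yes

Sat(¬full) = {0, 1, 6}
Sat(EX ¬full) = {s : some successor in {0, 1, 6}} = {0, 1, 2, 4, 6}
2 ∈ Sat(EX ¬full) = {0, 1, 2, 4, 6}, so the formula holds at 2.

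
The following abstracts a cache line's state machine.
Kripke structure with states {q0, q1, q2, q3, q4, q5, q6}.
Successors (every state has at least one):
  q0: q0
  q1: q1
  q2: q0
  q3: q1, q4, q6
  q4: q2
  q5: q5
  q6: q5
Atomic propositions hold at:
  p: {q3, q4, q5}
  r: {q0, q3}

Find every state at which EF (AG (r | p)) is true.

{q0, q2, q3, q4, q5, q6}

Sat(r | p) = {q0, q3, q4, q5}
AG (r | p): greatest fixpoint, start Z0 = {q0, q3, q4, q5}, keep only states in Sat with every successor in Z. Z1 = {q0, q5}; fixed.
Sat(AG (r | p)) = {q0, q5}
EF (AG (r | p)): least fixpoint, start Z0 = {q0, q5}, add states with some successor in Z. Z1 = {q0, q2, q5, q6}; Z2 = {q0, q2, q3, q4, q5, q6}; fixed.
Sat(EF (AG (r | p))) = {q0, q2, q3, q4, q5, q6}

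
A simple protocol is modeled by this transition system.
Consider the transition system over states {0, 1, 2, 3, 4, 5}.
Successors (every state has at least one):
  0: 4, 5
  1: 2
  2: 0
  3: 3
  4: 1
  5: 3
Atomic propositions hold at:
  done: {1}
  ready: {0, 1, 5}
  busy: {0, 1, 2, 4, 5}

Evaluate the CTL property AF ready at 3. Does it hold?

No

AF ready: least fixpoint, start Z0 = {0, 1, 5}, add states with every successor in Z. Z1 = {0, 1, 2, 4, 5}; fixed.
Sat(AF ready) = {0, 1, 2, 4, 5}
3 ∉ Sat(AF ready) = {0, 1, 2, 4, 5}, so the formula does not hold at 3.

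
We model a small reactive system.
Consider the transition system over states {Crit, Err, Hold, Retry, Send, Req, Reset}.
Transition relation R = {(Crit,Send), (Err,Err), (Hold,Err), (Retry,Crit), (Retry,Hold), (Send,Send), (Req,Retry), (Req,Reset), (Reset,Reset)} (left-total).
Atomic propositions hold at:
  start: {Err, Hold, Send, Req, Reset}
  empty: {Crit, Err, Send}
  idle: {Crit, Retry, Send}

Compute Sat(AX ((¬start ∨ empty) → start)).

Sat(¬start) = {Crit, Retry}
Sat(¬start ∨ empty) = {Crit, Err, Retry, Send}
Sat((¬start ∨ empty) → start) = {Err, Hold, Send, Req, Reset}
Sat(AX ((¬start ∨ empty) → start)) = {s : every successor in {Err, Hold, Send, Req, Reset}} = {Crit, Err, Hold, Send, Reset}

{Crit, Err, Hold, Send, Reset}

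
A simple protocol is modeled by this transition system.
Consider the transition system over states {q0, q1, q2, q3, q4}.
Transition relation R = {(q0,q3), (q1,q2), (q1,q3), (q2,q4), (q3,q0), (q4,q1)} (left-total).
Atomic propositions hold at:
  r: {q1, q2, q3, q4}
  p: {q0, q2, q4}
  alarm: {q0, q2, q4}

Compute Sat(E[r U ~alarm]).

{q1, q2, q3, q4}

Sat(~alarm) = {q1, q3}
E[r U ~alarm]: least fixpoint, start Z0 = Sat(~alarm) = {q1, q3}, add states in Sat(r) with some successor in Z. Z1 = {q1, q3, q4}; Z2 = {q1, q2, q3, q4}; fixed.
Sat(E[r U ~alarm]) = {q1, q2, q3, q4}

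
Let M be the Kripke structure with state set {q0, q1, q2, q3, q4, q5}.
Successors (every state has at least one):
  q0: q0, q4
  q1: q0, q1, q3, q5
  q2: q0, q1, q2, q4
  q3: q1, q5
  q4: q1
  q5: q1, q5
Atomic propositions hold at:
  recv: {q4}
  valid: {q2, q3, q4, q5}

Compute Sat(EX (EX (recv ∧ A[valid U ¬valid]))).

{q0, q1, q2}

Sat(¬valid) = {q0, q1}
A[valid U ¬valid]: least fixpoint, start Z0 = Sat(¬valid) = {q0, q1}, add states in Sat(valid) with every successor in Z. Z1 = {q0, q1, q4}; fixed.
Sat(A[valid U ¬valid]) = {q0, q1, q4}
Sat(recv ∧ A[valid U ¬valid]) = {q4}
Sat(EX (recv ∧ A[valid U ¬valid])) = {s : some successor in {q4}} = {q0, q2}
Sat(EX (EX (recv ∧ A[valid U ¬valid]))) = {s : some successor in {q0, q2}} = {q0, q1, q2}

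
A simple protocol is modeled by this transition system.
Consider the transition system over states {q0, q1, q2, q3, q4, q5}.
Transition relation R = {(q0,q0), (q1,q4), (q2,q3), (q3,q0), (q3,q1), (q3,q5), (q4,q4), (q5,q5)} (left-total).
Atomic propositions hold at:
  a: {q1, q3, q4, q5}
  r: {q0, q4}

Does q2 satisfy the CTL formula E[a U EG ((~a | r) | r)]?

No

Sat(~a) = {q0, q2}
Sat(~a | r) = {q0, q2, q4}
Sat((~a | r) | r) = {q0, q2, q4}
EG ((~a | r) | r): greatest fixpoint, start Z0 = {q0, q2, q4}, keep only states in Sat with some successor in Z. Z1 = {q0, q4}; fixed.
Sat(EG ((~a | r) | r)) = {q0, q4}
E[a U EG ((~a | r) | r)]: least fixpoint, start Z0 = Sat(EG ((~a | r) | r)) = {q0, q4}, add states in Sat(a) with some successor in Z. Z1 = {q0, q1, q3, q4}; fixed.
Sat(E[a U EG ((~a | r) | r)]) = {q0, q1, q3, q4}
q2 ∉ Sat(E[a U EG ((~a | r) | r)]) = {q0, q1, q3, q4}, so the formula does not hold at q2.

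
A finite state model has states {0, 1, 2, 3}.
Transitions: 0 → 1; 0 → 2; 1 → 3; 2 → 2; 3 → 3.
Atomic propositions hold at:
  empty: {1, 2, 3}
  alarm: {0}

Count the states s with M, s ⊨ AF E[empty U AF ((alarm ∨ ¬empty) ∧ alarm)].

1

Sat(¬empty) = {0}
Sat(alarm ∨ ¬empty) = {0}
Sat((alarm ∨ ¬empty) ∧ alarm) = {0}
AF ((alarm ∨ ¬empty) ∧ alarm): least fixpoint, start Z0 = {0}, add states with every successor in Z. Already a fixed point.
Sat(AF ((alarm ∨ ¬empty) ∧ alarm)) = {0}
E[empty U AF ((alarm ∨ ¬empty) ∧ alarm)]: least fixpoint, start Z0 = Sat(AF ((alarm ∨ ¬empty) ∧ alarm)) = {0}, add states in Sat(empty) with some successor in Z. Already a fixed point.
Sat(E[empty U AF ((alarm ∨ ¬empty) ∧ alarm)]) = {0}
AF E[empty U AF ((alarm ∨ ¬empty) ∧ alarm)]: least fixpoint, start Z0 = {0}, add states with every successor in Z. Already a fixed point.
Sat(AF E[empty U AF ((alarm ∨ ¬empty) ∧ alarm)]) = {0}
|Sat(AF E[empty U AF ((alarm ∨ ¬empty) ∧ alarm)])| = |{0}| = 1.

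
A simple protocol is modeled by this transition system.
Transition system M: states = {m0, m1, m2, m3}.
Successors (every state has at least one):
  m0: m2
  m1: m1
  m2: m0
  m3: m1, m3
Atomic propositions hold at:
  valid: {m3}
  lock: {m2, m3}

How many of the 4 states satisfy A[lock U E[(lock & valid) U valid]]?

1

Sat(lock & valid) = {m3}
E[(lock & valid) U valid]: least fixpoint, start Z0 = Sat(valid) = {m3}, add states in Sat(lock & valid) with some successor in Z. Already a fixed point.
Sat(E[(lock & valid) U valid]) = {m3}
A[lock U E[(lock & valid) U valid]]: least fixpoint, start Z0 = Sat(E[(lock & valid) U valid]) = {m3}, add states in Sat(lock) with every successor in Z. Already a fixed point.
Sat(A[lock U E[(lock & valid) U valid]]) = {m3}
|Sat(A[lock U E[(lock & valid) U valid]])| = |{m3}| = 1.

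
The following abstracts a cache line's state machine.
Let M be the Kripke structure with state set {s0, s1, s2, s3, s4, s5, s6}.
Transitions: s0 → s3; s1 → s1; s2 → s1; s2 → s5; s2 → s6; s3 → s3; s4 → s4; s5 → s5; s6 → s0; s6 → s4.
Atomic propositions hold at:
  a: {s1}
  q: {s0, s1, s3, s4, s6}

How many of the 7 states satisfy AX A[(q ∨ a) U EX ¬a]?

Sat(q ∨ a) = {s0, s1, s3, s4, s6}
Sat(¬a) = {s0, s2, s3, s4, s5, s6}
Sat(EX ¬a) = {s : some successor in {s0, s2, s3, s4, s5, s6}} = {s0, s2, s3, s4, s5, s6}
A[(q ∨ a) U EX ¬a]: least fixpoint, start Z0 = Sat(EX ¬a) = {s0, s2, s3, s4, s5, s6}, add states in Sat(q ∨ a) with every successor in Z. Already a fixed point.
Sat(A[(q ∨ a) U EX ¬a]) = {s0, s2, s3, s4, s5, s6}
Sat(AX A[(q ∨ a) U EX ¬a]) = {s : every successor in {s0, s2, s3, s4, s5, s6}} = {s0, s3, s4, s5, s6}
|Sat(AX A[(q ∨ a) U EX ¬a])| = |{s0, s3, s4, s5, s6}| = 5.

5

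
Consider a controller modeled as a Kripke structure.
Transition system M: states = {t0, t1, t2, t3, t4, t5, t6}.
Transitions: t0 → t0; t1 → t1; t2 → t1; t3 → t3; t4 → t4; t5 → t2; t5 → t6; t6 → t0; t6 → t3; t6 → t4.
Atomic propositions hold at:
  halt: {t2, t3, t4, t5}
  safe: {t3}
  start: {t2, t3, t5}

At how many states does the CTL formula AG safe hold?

1

AG safe: greatest fixpoint, start Z0 = {t3}, keep only states in Sat with every successor in Z. Already a fixed point.
Sat(AG safe) = {t3}
|Sat(AG safe)| = |{t3}| = 1.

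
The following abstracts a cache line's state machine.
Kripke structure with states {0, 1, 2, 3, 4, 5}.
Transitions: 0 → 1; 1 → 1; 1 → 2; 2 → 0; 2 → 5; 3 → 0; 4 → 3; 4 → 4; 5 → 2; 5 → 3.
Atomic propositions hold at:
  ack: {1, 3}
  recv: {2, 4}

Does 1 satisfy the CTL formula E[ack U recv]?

E[ack U recv]: least fixpoint, start Z0 = Sat(recv) = {2, 4}, add states in Sat(ack) with some successor in Z. Z1 = {1, 2, 4}; fixed.
Sat(E[ack U recv]) = {1, 2, 4}
1 ∈ Sat(E[ack U recv]) = {1, 2, 4}, so the formula holds at 1.

Yes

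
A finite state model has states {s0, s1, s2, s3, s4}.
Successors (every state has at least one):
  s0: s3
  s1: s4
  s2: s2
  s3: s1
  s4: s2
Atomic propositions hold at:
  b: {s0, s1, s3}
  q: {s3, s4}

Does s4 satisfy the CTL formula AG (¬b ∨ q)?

Sat(¬b) = {s2, s4}
Sat(¬b ∨ q) = {s2, s3, s4}
AG (¬b ∨ q): greatest fixpoint, start Z0 = {s2, s3, s4}, keep only states in Sat with every successor in Z. Z1 = {s2, s4}; fixed.
Sat(AG (¬b ∨ q)) = {s2, s4}
s4 ∈ Sat(AG (¬b ∨ q)) = {s2, s4}, so the formula holds at s4.

Yes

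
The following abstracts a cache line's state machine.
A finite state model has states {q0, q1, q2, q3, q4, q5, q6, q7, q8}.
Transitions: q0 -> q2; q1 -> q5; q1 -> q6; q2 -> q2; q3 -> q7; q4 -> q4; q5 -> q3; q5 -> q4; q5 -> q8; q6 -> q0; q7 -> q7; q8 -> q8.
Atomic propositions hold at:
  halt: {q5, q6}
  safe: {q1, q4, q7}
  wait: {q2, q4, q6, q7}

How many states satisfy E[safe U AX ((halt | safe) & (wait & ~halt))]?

3

Sat(halt | safe) = {q1, q4, q5, q6, q7}
Sat(~halt) = {q0, q1, q2, q3, q4, q7, q8}
Sat(wait & ~halt) = {q2, q4, q7}
Sat((halt | safe) & (wait & ~halt)) = {q4, q7}
Sat(AX ((halt | safe) & (wait & ~halt))) = {s : every successor in {q4, q7}} = {q3, q4, q7}
E[safe U AX ((halt | safe) & (wait & ~halt))]: least fixpoint, start Z0 = Sat(AX ((halt | safe) & (wait & ~halt))) = {q3, q4, q7}, add states in Sat(safe) with some successor in Z. Already a fixed point.
Sat(E[safe U AX ((halt | safe) & (wait & ~halt))]) = {q3, q4, q7}
|Sat(E[safe U AX ((halt | safe) & (wait & ~halt))])| = |{q3, q4, q7}| = 3.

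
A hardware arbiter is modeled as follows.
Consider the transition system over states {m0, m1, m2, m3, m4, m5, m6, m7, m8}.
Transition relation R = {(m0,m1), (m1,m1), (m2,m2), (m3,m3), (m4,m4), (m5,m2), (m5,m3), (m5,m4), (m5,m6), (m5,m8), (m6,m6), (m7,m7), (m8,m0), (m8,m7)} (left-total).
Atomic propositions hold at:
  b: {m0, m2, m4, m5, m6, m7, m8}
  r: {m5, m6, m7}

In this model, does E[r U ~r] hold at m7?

Sat(~r) = {m0, m1, m2, m3, m4, m8}
E[r U ~r]: least fixpoint, start Z0 = Sat(~r) = {m0, m1, m2, m3, m4, m8}, add states in Sat(r) with some successor in Z. Z1 = {m0, m1, m2, m3, m4, m5, m8}; fixed.
Sat(E[r U ~r]) = {m0, m1, m2, m3, m4, m5, m8}
m7 ∉ Sat(E[r U ~r]) = {m0, m1, m2, m3, m4, m5, m8}, so the formula does not hold at m7.

No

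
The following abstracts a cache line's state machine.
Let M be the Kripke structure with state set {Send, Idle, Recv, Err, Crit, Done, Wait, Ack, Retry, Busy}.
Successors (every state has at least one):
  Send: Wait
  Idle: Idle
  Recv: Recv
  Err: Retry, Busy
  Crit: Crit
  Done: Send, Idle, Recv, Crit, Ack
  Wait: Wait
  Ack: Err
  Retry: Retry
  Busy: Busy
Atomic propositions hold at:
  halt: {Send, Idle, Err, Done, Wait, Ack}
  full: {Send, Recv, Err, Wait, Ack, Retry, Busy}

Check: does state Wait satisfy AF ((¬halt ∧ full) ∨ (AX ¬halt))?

No

Sat(¬halt) = {Recv, Crit, Retry, Busy}
Sat(¬halt ∧ full) = {Recv, Retry, Busy}
Sat(AX ¬halt) = {s : every successor in {Recv, Crit, Retry, Busy}} = {Recv, Err, Crit, Retry, Busy}
Sat((¬halt ∧ full) ∨ (AX ¬halt)) = {Recv, Err, Crit, Retry, Busy}
AF ((¬halt ∧ full) ∨ (AX ¬halt)): least fixpoint, start Z0 = {Recv, Err, Crit, Retry, Busy}, add states with every successor in Z. Z1 = {Recv, Err, Crit, Ack, Retry, Busy}; fixed.
Sat(AF ((¬halt ∧ full) ∨ (AX ¬halt))) = {Recv, Err, Crit, Ack, Retry, Busy}
Wait ∉ Sat(AF ((¬halt ∧ full) ∨ (AX ¬halt))) = {Recv, Err, Crit, Ack, Retry, Busy}, so the formula does not hold at Wait.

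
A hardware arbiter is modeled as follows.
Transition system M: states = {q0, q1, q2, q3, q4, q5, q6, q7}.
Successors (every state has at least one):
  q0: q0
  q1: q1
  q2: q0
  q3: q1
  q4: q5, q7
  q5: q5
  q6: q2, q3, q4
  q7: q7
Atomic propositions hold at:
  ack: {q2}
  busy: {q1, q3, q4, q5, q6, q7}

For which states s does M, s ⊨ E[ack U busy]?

{q1, q3, q4, q5, q6, q7}

E[ack U busy]: least fixpoint, start Z0 = Sat(busy) = {q1, q3, q4, q5, q6, q7}, add states in Sat(ack) with some successor in Z. Already a fixed point.
Sat(E[ack U busy]) = {q1, q3, q4, q5, q6, q7}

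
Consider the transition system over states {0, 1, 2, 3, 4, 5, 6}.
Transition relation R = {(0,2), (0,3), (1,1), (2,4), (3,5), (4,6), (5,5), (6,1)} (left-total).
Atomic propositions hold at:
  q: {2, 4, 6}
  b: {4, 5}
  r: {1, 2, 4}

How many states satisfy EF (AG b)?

AG b: greatest fixpoint, start Z0 = {4, 5}, keep only states in Sat with every successor in Z. Z1 = {5}; fixed.
Sat(AG b) = {5}
EF (AG b): least fixpoint, start Z0 = {5}, add states with some successor in Z. Z1 = {3, 5}; Z2 = {0, 3, 5}; fixed.
Sat(EF (AG b)) = {0, 3, 5}
|Sat(EF (AG b))| = |{0, 3, 5}| = 3.

3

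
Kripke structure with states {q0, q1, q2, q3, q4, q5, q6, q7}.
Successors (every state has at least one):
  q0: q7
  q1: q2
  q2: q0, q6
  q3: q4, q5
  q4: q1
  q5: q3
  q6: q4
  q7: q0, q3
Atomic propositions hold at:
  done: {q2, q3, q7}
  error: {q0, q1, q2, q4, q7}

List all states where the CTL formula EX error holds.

{q0, q1, q2, q3, q4, q6, q7}

Sat(EX error) = {s : some successor in {q0, q1, q2, q4, q7}} = {q0, q1, q2, q3, q4, q6, q7}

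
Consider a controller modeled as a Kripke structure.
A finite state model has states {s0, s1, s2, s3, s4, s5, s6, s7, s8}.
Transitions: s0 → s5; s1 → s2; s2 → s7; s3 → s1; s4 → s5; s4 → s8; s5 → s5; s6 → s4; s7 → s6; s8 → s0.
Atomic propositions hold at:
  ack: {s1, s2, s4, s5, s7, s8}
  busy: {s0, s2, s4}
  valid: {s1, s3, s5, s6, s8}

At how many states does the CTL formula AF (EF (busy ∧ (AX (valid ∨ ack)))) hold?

8

Sat(valid ∨ ack) = {s1, s2, s3, s4, s5, s6, s7, s8}
Sat(AX (valid ∨ ack)) = {s : every successor in {s1, s2, s3, s4, s5, s6, s7, s8}} = {s0, s1, s2, s3, s4, s5, s6, s7}
Sat(busy ∧ (AX (valid ∨ ack))) = {s0, s2, s4}
EF (busy ∧ (AX (valid ∨ ack))): least fixpoint, start Z0 = {s0, s2, s4}, add states with some successor in Z. Z1 = {s0, s1, s2, s4, s6, s8}; Z2 = {s0, s1, s2, s3, s4, s6, s7, s8}; fixed.
Sat(EF (busy ∧ (AX (valid ∨ ack)))) = {s0, s1, s2, s3, s4, s6, s7, s8}
AF (EF (busy ∧ (AX (valid ∨ ack)))): least fixpoint, start Z0 = {s0, s1, s2, s3, s4, s6, s7, s8}, add states with every successor in Z. Already a fixed point.
Sat(AF (EF (busy ∧ (AX (valid ∨ ack))))) = {s0, s1, s2, s3, s4, s6, s7, s8}
|Sat(AF (EF (busy ∧ (AX (valid ∨ ack)))))| = |{s0, s1, s2, s3, s4, s6, s7, s8}| = 8.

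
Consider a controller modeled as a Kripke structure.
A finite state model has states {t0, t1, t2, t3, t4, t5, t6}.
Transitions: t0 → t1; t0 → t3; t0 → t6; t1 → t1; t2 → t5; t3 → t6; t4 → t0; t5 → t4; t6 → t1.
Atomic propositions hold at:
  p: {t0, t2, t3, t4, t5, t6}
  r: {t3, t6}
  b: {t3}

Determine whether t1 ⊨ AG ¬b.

Yes

Sat(¬b) = {t0, t1, t2, t4, t5, t6}
AG ¬b: greatest fixpoint, start Z0 = {t0, t1, t2, t4, t5, t6}, keep only states in Sat with every successor in Z. Z1 = {t1, t2, t4, t5, t6}; Z2 = {t1, t2, t5, t6}; Z3 = {t1, t2, t6}; Z4 = {t1, t6}; fixed.
Sat(AG ¬b) = {t1, t6}
t1 ∈ Sat(AG ¬b) = {t1, t6}, so the formula holds at t1.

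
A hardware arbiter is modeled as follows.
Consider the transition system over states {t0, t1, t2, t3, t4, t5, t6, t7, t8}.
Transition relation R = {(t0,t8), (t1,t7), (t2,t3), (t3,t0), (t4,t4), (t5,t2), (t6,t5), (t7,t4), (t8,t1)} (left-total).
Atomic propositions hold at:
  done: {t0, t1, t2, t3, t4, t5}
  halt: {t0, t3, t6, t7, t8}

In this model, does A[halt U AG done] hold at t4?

AG done: greatest fixpoint, start Z0 = {t0, t1, t2, t3, t4, t5}, keep only states in Sat with every successor in Z. Z1 = {t2, t3, t4, t5}; Z2 = {t2, t4, t5}; Z3 = {t4, t5}; Z4 = {t4}; fixed.
Sat(AG done) = {t4}
A[halt U AG done]: least fixpoint, start Z0 = Sat(AG done) = {t4}, add states in Sat(halt) with every successor in Z. Z1 = {t4, t7}; fixed.
Sat(A[halt U AG done]) = {t4, t7}
t4 ∈ Sat(A[halt U AG done]) = {t4, t7}, so the formula holds at t4.

Yes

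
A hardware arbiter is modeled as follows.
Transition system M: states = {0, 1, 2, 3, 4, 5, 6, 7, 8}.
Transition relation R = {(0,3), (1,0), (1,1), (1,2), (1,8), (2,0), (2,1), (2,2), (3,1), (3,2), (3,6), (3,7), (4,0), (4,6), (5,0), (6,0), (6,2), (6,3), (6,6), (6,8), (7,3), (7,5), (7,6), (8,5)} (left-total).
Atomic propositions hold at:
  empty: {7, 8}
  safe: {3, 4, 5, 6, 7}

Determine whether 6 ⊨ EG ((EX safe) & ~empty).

Sat(EX safe) = {s : some successor in {3, 4, 5, 6, 7}} = {0, 3, 4, 6, 7, 8}
Sat(~empty) = {0, 1, 2, 3, 4, 5, 6}
Sat((EX safe) & ~empty) = {0, 3, 4, 6}
EG ((EX safe) & ~empty): greatest fixpoint, start Z0 = {0, 3, 4, 6}, keep only states in Sat with some successor in Z. Already a fixed point.
Sat(EG ((EX safe) & ~empty)) = {0, 3, 4, 6}
6 ∈ Sat(EG ((EX safe) & ~empty)) = {0, 3, 4, 6}, so the formula holds at 6.

Yes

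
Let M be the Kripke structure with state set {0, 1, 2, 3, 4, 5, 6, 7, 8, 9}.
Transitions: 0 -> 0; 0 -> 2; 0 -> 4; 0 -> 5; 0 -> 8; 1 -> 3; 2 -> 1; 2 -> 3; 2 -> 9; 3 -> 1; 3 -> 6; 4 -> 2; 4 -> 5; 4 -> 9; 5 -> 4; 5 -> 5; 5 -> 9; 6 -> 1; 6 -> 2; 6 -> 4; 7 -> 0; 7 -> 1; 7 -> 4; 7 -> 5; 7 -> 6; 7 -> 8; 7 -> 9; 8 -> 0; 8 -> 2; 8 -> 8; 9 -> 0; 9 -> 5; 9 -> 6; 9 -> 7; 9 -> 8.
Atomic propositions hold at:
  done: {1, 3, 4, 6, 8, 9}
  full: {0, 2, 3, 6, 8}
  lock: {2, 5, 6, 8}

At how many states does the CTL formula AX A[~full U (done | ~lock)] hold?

3

Sat(~full) = {1, 4, 5, 7, 9}
Sat(~lock) = {0, 1, 3, 4, 7, 9}
Sat(done | ~lock) = {0, 1, 3, 4, 6, 7, 8, 9}
A[~full U (done | ~lock)]: least fixpoint, start Z0 = Sat((done | ~lock)) = {0, 1, 3, 4, 6, 7, 8, 9}, add states in Sat(~full) with every successor in Z. Already a fixed point.
Sat(A[~full U (done | ~lock)]) = {0, 1, 3, 4, 6, 7, 8, 9}
Sat(AX A[~full U (done | ~lock)]) = {s : every successor in {0, 1, 3, 4, 6, 7, 8, 9}} = {1, 2, 3}
|Sat(AX A[~full U (done | ~lock)])| = |{1, 2, 3}| = 3.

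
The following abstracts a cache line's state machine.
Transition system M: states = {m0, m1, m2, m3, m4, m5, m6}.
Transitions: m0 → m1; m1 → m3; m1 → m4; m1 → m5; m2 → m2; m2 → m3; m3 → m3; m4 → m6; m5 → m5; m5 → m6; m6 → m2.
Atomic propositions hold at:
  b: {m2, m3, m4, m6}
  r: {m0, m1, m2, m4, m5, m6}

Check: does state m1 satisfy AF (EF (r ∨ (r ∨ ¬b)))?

Sat(¬b) = {m0, m1, m5}
Sat(r ∨ ¬b) = {m0, m1, m2, m4, m5, m6}
Sat(r ∨ (r ∨ ¬b)) = {m0, m1, m2, m4, m5, m6}
EF (r ∨ (r ∨ ¬b)): least fixpoint, start Z0 = {m0, m1, m2, m4, m5, m6}, add states with some successor in Z. Already a fixed point.
Sat(EF (r ∨ (r ∨ ¬b))) = {m0, m1, m2, m4, m5, m6}
AF (EF (r ∨ (r ∨ ¬b))): least fixpoint, start Z0 = {m0, m1, m2, m4, m5, m6}, add states with every successor in Z. Already a fixed point.
Sat(AF (EF (r ∨ (r ∨ ¬b)))) = {m0, m1, m2, m4, m5, m6}
m1 ∈ Sat(AF (EF (r ∨ (r ∨ ¬b)))) = {m0, m1, m2, m4, m5, m6}, so the formula holds at m1.

Yes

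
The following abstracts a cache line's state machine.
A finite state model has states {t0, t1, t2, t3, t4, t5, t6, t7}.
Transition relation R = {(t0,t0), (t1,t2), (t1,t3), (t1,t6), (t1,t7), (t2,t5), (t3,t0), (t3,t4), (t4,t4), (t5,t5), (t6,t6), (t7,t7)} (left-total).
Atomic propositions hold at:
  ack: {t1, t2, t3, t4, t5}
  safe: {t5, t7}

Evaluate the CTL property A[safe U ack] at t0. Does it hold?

A[safe U ack]: least fixpoint, start Z0 = Sat(ack) = {t1, t2, t3, t4, t5}, add states in Sat(safe) with every successor in Z. Already a fixed point.
Sat(A[safe U ack]) = {t1, t2, t3, t4, t5}
t0 ∉ Sat(A[safe U ack]) = {t1, t2, t3, t4, t5}, so the formula does not hold at t0.

No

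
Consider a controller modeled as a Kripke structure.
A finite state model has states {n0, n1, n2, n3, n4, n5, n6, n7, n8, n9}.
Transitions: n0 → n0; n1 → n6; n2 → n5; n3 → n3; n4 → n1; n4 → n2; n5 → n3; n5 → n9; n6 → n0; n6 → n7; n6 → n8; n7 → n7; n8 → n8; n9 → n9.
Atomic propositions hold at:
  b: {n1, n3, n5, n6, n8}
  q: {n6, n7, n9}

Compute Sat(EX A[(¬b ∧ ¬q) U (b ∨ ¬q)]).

{n0, n1, n2, n3, n4, n5, n6, n8}

Sat(¬b) = {n0, n2, n4, n7, n9}
Sat(¬q) = {n0, n1, n2, n3, n4, n5, n8}
Sat(¬b ∧ ¬q) = {n0, n2, n4}
Sat(b ∨ ¬q) = {n0, n1, n2, n3, n4, n5, n6, n8}
A[(¬b ∧ ¬q) U (b ∨ ¬q)]: least fixpoint, start Z0 = Sat((b ∨ ¬q)) = {n0, n1, n2, n3, n4, n5, n6, n8}, add states in Sat(¬b ∧ ¬q) with every successor in Z. Already a fixed point.
Sat(A[(¬b ∧ ¬q) U (b ∨ ¬q)]) = {n0, n1, n2, n3, n4, n5, n6, n8}
Sat(EX A[(¬b ∧ ¬q) U (b ∨ ¬q)]) = {s : some successor in {n0, n1, n2, n3, n4, n5, n6, n8}} = {n0, n1, n2, n3, n4, n5, n6, n8}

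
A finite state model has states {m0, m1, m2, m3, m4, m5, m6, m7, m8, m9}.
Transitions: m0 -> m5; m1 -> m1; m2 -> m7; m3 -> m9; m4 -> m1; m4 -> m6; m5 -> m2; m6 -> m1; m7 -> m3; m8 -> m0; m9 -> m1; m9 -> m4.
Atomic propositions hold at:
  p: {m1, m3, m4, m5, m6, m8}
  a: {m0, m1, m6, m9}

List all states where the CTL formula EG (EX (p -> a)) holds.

{m1, m3, m4, m6, m9}

Sat(p -> a) = {m0, m1, m2, m6, m7, m9}
Sat(EX (p -> a)) = {s : some successor in {m0, m1, m2, m6, m7, m9}} = {m1, m2, m3, m4, m5, m6, m8, m9}
EG (EX (p -> a)): greatest fixpoint, start Z0 = {m1, m2, m3, m4, m5, m6, m8, m9}, keep only states in Sat with some successor in Z. Z1 = {m1, m3, m4, m5, m6, m9}; Z2 = {m1, m3, m4, m6, m9}; fixed.
Sat(EG (EX (p -> a))) = {m1, m3, m4, m6, m9}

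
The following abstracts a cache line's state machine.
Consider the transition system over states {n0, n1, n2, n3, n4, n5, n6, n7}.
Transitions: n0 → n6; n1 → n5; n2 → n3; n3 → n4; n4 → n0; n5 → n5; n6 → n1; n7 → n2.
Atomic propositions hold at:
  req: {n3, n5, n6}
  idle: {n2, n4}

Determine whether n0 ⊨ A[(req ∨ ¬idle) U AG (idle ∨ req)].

Yes

Sat(¬idle) = {n0, n1, n3, n5, n6, n7}
Sat(req ∨ ¬idle) = {n0, n1, n3, n5, n6, n7}
Sat(idle ∨ req) = {n2, n3, n4, n5, n6}
AG (idle ∨ req): greatest fixpoint, start Z0 = {n2, n3, n4, n5, n6}, keep only states in Sat with every successor in Z. Z1 = {n2, n3, n5}; Z2 = {n2, n5}; Z3 = {n5}; fixed.
Sat(AG (idle ∨ req)) = {n5}
A[(req ∨ ¬idle) U AG (idle ∨ req)]: least fixpoint, start Z0 = Sat(AG (idle ∨ req)) = {n5}, add states in Sat(req ∨ ¬idle) with every successor in Z. Z1 = {n1, n5}; Z2 = {n1, n5, n6}; Z3 = {n0, n1, n5, n6}; fixed.
Sat(A[(req ∨ ¬idle) U AG (idle ∨ req)]) = {n0, n1, n5, n6}
n0 ∈ Sat(A[(req ∨ ¬idle) U AG (idle ∨ req)]) = {n0, n1, n5, n6}, so the formula holds at n0.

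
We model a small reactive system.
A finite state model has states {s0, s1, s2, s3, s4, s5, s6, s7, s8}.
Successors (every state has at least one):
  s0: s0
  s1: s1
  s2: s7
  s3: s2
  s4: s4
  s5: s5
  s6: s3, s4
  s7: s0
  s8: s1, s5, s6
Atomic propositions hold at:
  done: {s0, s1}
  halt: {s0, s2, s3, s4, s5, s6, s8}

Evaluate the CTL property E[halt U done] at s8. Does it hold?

E[halt U done]: least fixpoint, start Z0 = Sat(done) = {s0, s1}, add states in Sat(halt) with some successor in Z. Z1 = {s0, s1, s8}; fixed.
Sat(E[halt U done]) = {s0, s1, s8}
s8 ∈ Sat(E[halt U done]) = {s0, s1, s8}, so the formula holds at s8.

Yes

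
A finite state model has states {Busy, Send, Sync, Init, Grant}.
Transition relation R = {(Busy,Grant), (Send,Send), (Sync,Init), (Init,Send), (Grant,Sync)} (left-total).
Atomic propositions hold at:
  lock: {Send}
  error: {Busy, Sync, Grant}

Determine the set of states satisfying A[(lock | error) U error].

Sat(lock | error) = {Busy, Send, Sync, Grant}
A[(lock | error) U error]: least fixpoint, start Z0 = Sat(error) = {Busy, Sync, Grant}, add states in Sat(lock | error) with every successor in Z. Already a fixed point.
Sat(A[(lock | error) U error]) = {Busy, Sync, Grant}

{Busy, Sync, Grant}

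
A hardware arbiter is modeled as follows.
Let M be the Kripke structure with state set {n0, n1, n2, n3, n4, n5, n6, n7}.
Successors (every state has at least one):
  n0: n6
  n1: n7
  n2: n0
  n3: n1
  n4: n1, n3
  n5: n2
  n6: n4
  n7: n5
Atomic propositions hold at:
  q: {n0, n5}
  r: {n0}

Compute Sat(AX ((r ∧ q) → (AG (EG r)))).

Sat(r ∧ q) = {n0}
EG r: greatest fixpoint, start Z0 = {n0}, keep only states in Sat with some successor in Z. Z1 = ∅; fixed.
Sat(EG r) = ∅
AG (EG r): greatest fixpoint, start Z0 = ∅, keep only states in Sat with every successor in Z. Already a fixed point.
Sat(AG (EG r)) = ∅
Sat((r ∧ q) → (AG (EG r))) = {n1, n2, n3, n4, n5, n6, n7}
Sat(AX ((r ∧ q) → (AG (EG r)))) = {s : every successor in {n1, n2, n3, n4, n5, n6, n7}} = {n0, n1, n3, n4, n5, n6, n7}

{n0, n1, n3, n4, n5, n6, n7}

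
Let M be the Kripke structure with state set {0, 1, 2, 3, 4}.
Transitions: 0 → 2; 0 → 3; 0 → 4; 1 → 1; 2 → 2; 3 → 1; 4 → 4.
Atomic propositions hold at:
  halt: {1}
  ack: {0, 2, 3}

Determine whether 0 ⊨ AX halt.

Sat(AX halt) = {s : every successor in {1}} = {1, 3}
0 ∉ Sat(AX halt) = {1, 3}, so the formula does not hold at 0.

No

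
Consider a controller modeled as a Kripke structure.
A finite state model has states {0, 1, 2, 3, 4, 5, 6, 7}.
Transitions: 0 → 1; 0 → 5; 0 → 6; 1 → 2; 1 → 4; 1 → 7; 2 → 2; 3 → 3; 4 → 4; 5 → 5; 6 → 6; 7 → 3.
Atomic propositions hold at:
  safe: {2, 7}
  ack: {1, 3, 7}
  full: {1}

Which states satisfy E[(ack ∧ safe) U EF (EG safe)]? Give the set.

{0, 1, 2}

Sat(ack ∧ safe) = {7}
EG safe: greatest fixpoint, start Z0 = {2, 7}, keep only states in Sat with some successor in Z. Z1 = {2}; fixed.
Sat(EG safe) = {2}
EF (EG safe): least fixpoint, start Z0 = {2}, add states with some successor in Z. Z1 = {1, 2}; Z2 = {0, 1, 2}; fixed.
Sat(EF (EG safe)) = {0, 1, 2}
E[(ack ∧ safe) U EF (EG safe)]: least fixpoint, start Z0 = Sat(EF (EG safe)) = {0, 1, 2}, add states in Sat(ack ∧ safe) with some successor in Z. Already a fixed point.
Sat(E[(ack ∧ safe) U EF (EG safe)]) = {0, 1, 2}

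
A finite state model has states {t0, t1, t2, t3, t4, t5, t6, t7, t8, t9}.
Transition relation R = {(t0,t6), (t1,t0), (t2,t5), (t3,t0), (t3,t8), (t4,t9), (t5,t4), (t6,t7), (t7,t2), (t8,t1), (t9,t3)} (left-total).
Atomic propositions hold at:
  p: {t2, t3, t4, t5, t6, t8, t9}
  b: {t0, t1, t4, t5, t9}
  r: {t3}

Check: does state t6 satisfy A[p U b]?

No

A[p U b]: least fixpoint, start Z0 = Sat(b) = {t0, t1, t4, t5, t9}, add states in Sat(p) with every successor in Z. Z1 = {t0, t1, t2, t4, t5, t8, t9}; Z2 = {t0, t1, t2, t3, t4, t5, t8, t9}; fixed.
Sat(A[p U b]) = {t0, t1, t2, t3, t4, t5, t8, t9}
t6 ∉ Sat(A[p U b]) = {t0, t1, t2, t3, t4, t5, t8, t9}, so the formula does not hold at t6.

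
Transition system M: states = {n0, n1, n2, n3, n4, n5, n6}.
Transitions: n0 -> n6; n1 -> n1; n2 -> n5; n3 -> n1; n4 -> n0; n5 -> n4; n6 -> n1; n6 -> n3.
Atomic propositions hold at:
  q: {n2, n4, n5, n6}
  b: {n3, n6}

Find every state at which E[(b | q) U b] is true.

Sat(b | q) = {n2, n3, n4, n5, n6}
E[(b | q) U b]: least fixpoint, start Z0 = Sat(b) = {n3, n6}, add states in Sat(b | q) with some successor in Z. Already a fixed point.
Sat(E[(b | q) U b]) = {n3, n6}

{n3, n6}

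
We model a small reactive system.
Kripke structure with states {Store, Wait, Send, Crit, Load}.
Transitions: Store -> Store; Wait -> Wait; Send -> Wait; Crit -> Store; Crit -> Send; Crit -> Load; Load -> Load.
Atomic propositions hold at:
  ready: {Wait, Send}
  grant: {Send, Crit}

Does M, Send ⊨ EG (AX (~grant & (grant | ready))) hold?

Sat(~grant) = {Store, Wait, Load}
Sat(grant | ready) = {Wait, Send, Crit}
Sat(~grant & (grant | ready)) = {Wait}
Sat(AX (~grant & (grant | ready))) = {s : every successor in {Wait}} = {Wait, Send}
EG (AX (~grant & (grant | ready))): greatest fixpoint, start Z0 = {Wait, Send}, keep only states in Sat with some successor in Z. Already a fixed point.
Sat(EG (AX (~grant & (grant | ready)))) = {Wait, Send}
Send ∈ Sat(EG (AX (~grant & (grant | ready)))) = {Wait, Send}, so the formula holds at Send.

Yes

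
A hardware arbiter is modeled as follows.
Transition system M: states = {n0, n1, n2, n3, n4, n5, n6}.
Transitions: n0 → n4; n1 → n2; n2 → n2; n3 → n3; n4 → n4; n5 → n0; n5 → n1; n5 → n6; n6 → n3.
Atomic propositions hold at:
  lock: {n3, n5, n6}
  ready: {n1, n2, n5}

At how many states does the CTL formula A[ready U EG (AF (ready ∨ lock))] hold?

5

Sat(ready ∨ lock) = {n1, n2, n3, n5, n6}
AF (ready ∨ lock): least fixpoint, start Z0 = {n1, n2, n3, n5, n6}, add states with every successor in Z. Already a fixed point.
Sat(AF (ready ∨ lock)) = {n1, n2, n3, n5, n6}
EG (AF (ready ∨ lock)): greatest fixpoint, start Z0 = {n1, n2, n3, n5, n6}, keep only states in Sat with some successor in Z. Already a fixed point.
Sat(EG (AF (ready ∨ lock))) = {n1, n2, n3, n5, n6}
A[ready U EG (AF (ready ∨ lock))]: least fixpoint, start Z0 = Sat(EG (AF (ready ∨ lock))) = {n1, n2, n3, n5, n6}, add states in Sat(ready) with every successor in Z. Already a fixed point.
Sat(A[ready U EG (AF (ready ∨ lock))]) = {n1, n2, n3, n5, n6}
|Sat(A[ready U EG (AF (ready ∨ lock))])| = |{n1, n2, n3, n5, n6}| = 5.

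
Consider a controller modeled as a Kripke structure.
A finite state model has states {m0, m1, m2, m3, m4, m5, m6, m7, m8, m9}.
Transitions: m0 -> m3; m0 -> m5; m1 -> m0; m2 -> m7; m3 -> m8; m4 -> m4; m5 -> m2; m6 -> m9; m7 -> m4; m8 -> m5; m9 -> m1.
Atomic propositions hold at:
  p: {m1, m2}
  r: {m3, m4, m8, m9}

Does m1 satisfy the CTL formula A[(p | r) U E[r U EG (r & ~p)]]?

No

Sat(p | r) = {m1, m2, m3, m4, m8, m9}
Sat(~p) = {m0, m3, m4, m5, m6, m7, m8, m9}
Sat(r & ~p) = {m3, m4, m8, m9}
EG (r & ~p): greatest fixpoint, start Z0 = {m3, m4, m8, m9}, keep only states in Sat with some successor in Z. Z1 = {m3, m4}; Z2 = {m4}; fixed.
Sat(EG (r & ~p)) = {m4}
E[r U EG (r & ~p)]: least fixpoint, start Z0 = Sat(EG (r & ~p)) = {m4}, add states in Sat(r) with some successor in Z. Already a fixed point.
Sat(E[r U EG (r & ~p)]) = {m4}
A[(p | r) U E[r U EG (r & ~p)]]: least fixpoint, start Z0 = Sat(E[r U EG (r & ~p)]) = {m4}, add states in Sat(p | r) with every successor in Z. Already a fixed point.
Sat(A[(p | r) U E[r U EG (r & ~p)]]) = {m4}
m1 ∉ Sat(A[(p | r) U E[r U EG (r & ~p)]]) = {m4}, so the formula does not hold at m1.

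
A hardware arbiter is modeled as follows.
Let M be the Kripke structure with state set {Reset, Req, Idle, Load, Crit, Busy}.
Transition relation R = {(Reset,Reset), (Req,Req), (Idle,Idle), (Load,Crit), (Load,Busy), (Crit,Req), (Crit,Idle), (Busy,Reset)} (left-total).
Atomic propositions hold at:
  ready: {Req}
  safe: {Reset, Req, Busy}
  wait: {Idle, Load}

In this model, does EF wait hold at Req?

EF wait: least fixpoint, start Z0 = {Idle, Load}, add states with some successor in Z. Z1 = {Idle, Load, Crit}; fixed.
Sat(EF wait) = {Idle, Load, Crit}
Req ∉ Sat(EF wait) = {Idle, Load, Crit}, so the formula does not hold at Req.

No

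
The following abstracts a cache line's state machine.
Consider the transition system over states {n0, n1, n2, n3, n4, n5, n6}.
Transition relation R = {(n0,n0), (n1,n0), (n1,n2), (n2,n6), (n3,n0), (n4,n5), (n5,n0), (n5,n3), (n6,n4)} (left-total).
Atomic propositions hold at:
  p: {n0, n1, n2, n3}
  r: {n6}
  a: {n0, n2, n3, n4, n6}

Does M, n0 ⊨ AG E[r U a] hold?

Yes

E[r U a]: least fixpoint, start Z0 = Sat(a) = {n0, n2, n3, n4, n6}, add states in Sat(r) with some successor in Z. Already a fixed point.
Sat(E[r U a]) = {n0, n2, n3, n4, n6}
AG E[r U a]: greatest fixpoint, start Z0 = {n0, n2, n3, n4, n6}, keep only states in Sat with every successor in Z. Z1 = {n0, n2, n3, n6}; Z2 = {n0, n2, n3}; Z3 = {n0, n3}; fixed.
Sat(AG E[r U a]) = {n0, n3}
n0 ∈ Sat(AG E[r U a]) = {n0, n3}, so the formula holds at n0.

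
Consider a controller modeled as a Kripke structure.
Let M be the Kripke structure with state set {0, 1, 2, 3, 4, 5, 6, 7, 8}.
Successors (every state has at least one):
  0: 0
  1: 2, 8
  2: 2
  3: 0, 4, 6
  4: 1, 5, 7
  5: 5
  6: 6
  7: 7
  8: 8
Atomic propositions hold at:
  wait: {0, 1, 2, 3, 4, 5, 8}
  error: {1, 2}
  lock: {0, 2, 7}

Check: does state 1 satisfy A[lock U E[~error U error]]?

Sat(~error) = {0, 3, 4, 5, 6, 7, 8}
E[~error U error]: least fixpoint, start Z0 = Sat(error) = {1, 2}, add states in Sat(~error) with some successor in Z. Z1 = {1, 2, 4}; Z2 = {1, 2, 3, 4}; fixed.
Sat(E[~error U error]) = {1, 2, 3, 4}
A[lock U E[~error U error]]: least fixpoint, start Z0 = Sat(E[~error U error]) = {1, 2, 3, 4}, add states in Sat(lock) with every successor in Z. Already a fixed point.
Sat(A[lock U E[~error U error]]) = {1, 2, 3, 4}
1 ∈ Sat(A[lock U E[~error U error]]) = {1, 2, 3, 4}, so the formula holds at 1.

Yes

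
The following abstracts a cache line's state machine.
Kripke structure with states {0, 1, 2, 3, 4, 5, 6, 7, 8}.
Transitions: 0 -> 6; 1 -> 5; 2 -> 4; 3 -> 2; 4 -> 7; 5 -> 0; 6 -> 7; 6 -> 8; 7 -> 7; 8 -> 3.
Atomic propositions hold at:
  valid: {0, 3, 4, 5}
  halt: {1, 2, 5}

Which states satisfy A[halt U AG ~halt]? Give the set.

{2, 4, 7}

Sat(~halt) = {0, 3, 4, 6, 7, 8}
AG ~halt: greatest fixpoint, start Z0 = {0, 3, 4, 6, 7, 8}, keep only states in Sat with every successor in Z. Z1 = {0, 4, 6, 7, 8}; Z2 = {0, 4, 6, 7}; Z3 = {0, 4, 7}; Z4 = {4, 7}; fixed.
Sat(AG ~halt) = {4, 7}
A[halt U AG ~halt]: least fixpoint, start Z0 = Sat(AG ~halt) = {4, 7}, add states in Sat(halt) with every successor in Z. Z1 = {2, 4, 7}; fixed.
Sat(A[halt U AG ~halt]) = {2, 4, 7}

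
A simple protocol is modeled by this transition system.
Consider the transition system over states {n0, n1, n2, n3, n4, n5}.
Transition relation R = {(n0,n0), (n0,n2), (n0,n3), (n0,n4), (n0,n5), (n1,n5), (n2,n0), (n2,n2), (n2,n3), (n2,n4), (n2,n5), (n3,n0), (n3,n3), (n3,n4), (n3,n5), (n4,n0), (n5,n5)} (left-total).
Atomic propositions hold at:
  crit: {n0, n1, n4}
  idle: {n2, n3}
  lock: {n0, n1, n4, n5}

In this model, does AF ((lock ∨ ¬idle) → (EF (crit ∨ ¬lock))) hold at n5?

No

Sat(¬idle) = {n0, n1, n4, n5}
Sat(lock ∨ ¬idle) = {n0, n1, n4, n5}
Sat(¬lock) = {n2, n3}
Sat(crit ∨ ¬lock) = {n0, n1, n2, n3, n4}
EF (crit ∨ ¬lock): least fixpoint, start Z0 = {n0, n1, n2, n3, n4}, add states with some successor in Z. Already a fixed point.
Sat(EF (crit ∨ ¬lock)) = {n0, n1, n2, n3, n4}
Sat((lock ∨ ¬idle) → (EF (crit ∨ ¬lock))) = {n0, n1, n2, n3, n4}
AF ((lock ∨ ¬idle) → (EF (crit ∨ ¬lock))): least fixpoint, start Z0 = {n0, n1, n2, n3, n4}, add states with every successor in Z. Already a fixed point.
Sat(AF ((lock ∨ ¬idle) → (EF (crit ∨ ¬lock)))) = {n0, n1, n2, n3, n4}
n5 ∉ Sat(AF ((lock ∨ ¬idle) → (EF (crit ∨ ¬lock)))) = {n0, n1, n2, n3, n4}, so the formula does not hold at n5.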